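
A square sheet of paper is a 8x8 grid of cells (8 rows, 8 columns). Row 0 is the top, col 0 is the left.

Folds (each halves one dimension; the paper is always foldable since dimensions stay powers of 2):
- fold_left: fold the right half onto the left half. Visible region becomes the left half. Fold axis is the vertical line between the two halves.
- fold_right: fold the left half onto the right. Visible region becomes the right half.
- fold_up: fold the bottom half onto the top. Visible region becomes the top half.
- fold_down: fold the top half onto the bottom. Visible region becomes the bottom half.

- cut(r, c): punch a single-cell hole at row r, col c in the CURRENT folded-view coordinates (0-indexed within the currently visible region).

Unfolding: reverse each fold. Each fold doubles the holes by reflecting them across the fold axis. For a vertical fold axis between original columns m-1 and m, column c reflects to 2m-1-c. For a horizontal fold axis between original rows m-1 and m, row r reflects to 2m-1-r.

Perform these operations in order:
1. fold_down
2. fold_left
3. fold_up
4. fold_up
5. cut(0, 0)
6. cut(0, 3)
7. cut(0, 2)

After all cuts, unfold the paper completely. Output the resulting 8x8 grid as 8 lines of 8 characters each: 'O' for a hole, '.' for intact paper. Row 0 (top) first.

Answer: O.OOOO.O
O.OOOO.O
O.OOOO.O
O.OOOO.O
O.OOOO.O
O.OOOO.O
O.OOOO.O
O.OOOO.O

Derivation:
Op 1 fold_down: fold axis h@4; visible region now rows[4,8) x cols[0,8) = 4x8
Op 2 fold_left: fold axis v@4; visible region now rows[4,8) x cols[0,4) = 4x4
Op 3 fold_up: fold axis h@6; visible region now rows[4,6) x cols[0,4) = 2x4
Op 4 fold_up: fold axis h@5; visible region now rows[4,5) x cols[0,4) = 1x4
Op 5 cut(0, 0): punch at orig (4,0); cuts so far [(4, 0)]; region rows[4,5) x cols[0,4) = 1x4
Op 6 cut(0, 3): punch at orig (4,3); cuts so far [(4, 0), (4, 3)]; region rows[4,5) x cols[0,4) = 1x4
Op 7 cut(0, 2): punch at orig (4,2); cuts so far [(4, 0), (4, 2), (4, 3)]; region rows[4,5) x cols[0,4) = 1x4
Unfold 1 (reflect across h@5): 6 holes -> [(4, 0), (4, 2), (4, 3), (5, 0), (5, 2), (5, 3)]
Unfold 2 (reflect across h@6): 12 holes -> [(4, 0), (4, 2), (4, 3), (5, 0), (5, 2), (5, 3), (6, 0), (6, 2), (6, 3), (7, 0), (7, 2), (7, 3)]
Unfold 3 (reflect across v@4): 24 holes -> [(4, 0), (4, 2), (4, 3), (4, 4), (4, 5), (4, 7), (5, 0), (5, 2), (5, 3), (5, 4), (5, 5), (5, 7), (6, 0), (6, 2), (6, 3), (6, 4), (6, 5), (6, 7), (7, 0), (7, 2), (7, 3), (7, 4), (7, 5), (7, 7)]
Unfold 4 (reflect across h@4): 48 holes -> [(0, 0), (0, 2), (0, 3), (0, 4), (0, 5), (0, 7), (1, 0), (1, 2), (1, 3), (1, 4), (1, 5), (1, 7), (2, 0), (2, 2), (2, 3), (2, 4), (2, 5), (2, 7), (3, 0), (3, 2), (3, 3), (3, 4), (3, 5), (3, 7), (4, 0), (4, 2), (4, 3), (4, 4), (4, 5), (4, 7), (5, 0), (5, 2), (5, 3), (5, 4), (5, 5), (5, 7), (6, 0), (6, 2), (6, 3), (6, 4), (6, 5), (6, 7), (7, 0), (7, 2), (7, 3), (7, 4), (7, 5), (7, 7)]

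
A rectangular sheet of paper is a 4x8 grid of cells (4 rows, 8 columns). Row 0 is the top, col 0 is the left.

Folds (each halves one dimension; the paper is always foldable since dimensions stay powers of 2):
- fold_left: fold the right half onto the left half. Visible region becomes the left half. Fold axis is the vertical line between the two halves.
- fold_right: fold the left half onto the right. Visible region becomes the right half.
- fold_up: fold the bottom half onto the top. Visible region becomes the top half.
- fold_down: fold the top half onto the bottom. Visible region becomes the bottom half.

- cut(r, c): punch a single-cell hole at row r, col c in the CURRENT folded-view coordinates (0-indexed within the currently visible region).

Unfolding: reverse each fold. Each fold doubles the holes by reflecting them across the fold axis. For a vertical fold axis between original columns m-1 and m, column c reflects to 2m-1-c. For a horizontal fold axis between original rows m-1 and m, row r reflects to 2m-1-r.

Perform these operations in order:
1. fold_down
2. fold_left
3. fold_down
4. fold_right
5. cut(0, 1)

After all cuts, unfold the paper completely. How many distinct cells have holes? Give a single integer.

Answer: 16

Derivation:
Op 1 fold_down: fold axis h@2; visible region now rows[2,4) x cols[0,8) = 2x8
Op 2 fold_left: fold axis v@4; visible region now rows[2,4) x cols[0,4) = 2x4
Op 3 fold_down: fold axis h@3; visible region now rows[3,4) x cols[0,4) = 1x4
Op 4 fold_right: fold axis v@2; visible region now rows[3,4) x cols[2,4) = 1x2
Op 5 cut(0, 1): punch at orig (3,3); cuts so far [(3, 3)]; region rows[3,4) x cols[2,4) = 1x2
Unfold 1 (reflect across v@2): 2 holes -> [(3, 0), (3, 3)]
Unfold 2 (reflect across h@3): 4 holes -> [(2, 0), (2, 3), (3, 0), (3, 3)]
Unfold 3 (reflect across v@4): 8 holes -> [(2, 0), (2, 3), (2, 4), (2, 7), (3, 0), (3, 3), (3, 4), (3, 7)]
Unfold 4 (reflect across h@2): 16 holes -> [(0, 0), (0, 3), (0, 4), (0, 7), (1, 0), (1, 3), (1, 4), (1, 7), (2, 0), (2, 3), (2, 4), (2, 7), (3, 0), (3, 3), (3, 4), (3, 7)]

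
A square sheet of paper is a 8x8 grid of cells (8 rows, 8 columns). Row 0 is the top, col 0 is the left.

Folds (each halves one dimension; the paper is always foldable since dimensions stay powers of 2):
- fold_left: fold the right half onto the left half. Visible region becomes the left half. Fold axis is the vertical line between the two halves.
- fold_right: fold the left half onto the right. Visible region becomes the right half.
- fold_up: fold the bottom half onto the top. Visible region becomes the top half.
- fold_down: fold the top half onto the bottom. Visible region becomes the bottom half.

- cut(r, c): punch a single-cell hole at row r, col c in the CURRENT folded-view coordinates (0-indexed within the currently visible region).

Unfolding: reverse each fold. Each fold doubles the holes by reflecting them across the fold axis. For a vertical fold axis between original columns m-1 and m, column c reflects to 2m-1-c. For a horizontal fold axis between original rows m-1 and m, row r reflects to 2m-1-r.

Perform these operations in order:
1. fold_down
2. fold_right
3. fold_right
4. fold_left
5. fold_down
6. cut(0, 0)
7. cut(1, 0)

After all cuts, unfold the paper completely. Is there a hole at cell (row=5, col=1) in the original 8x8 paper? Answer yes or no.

Answer: yes

Derivation:
Op 1 fold_down: fold axis h@4; visible region now rows[4,8) x cols[0,8) = 4x8
Op 2 fold_right: fold axis v@4; visible region now rows[4,8) x cols[4,8) = 4x4
Op 3 fold_right: fold axis v@6; visible region now rows[4,8) x cols[6,8) = 4x2
Op 4 fold_left: fold axis v@7; visible region now rows[4,8) x cols[6,7) = 4x1
Op 5 fold_down: fold axis h@6; visible region now rows[6,8) x cols[6,7) = 2x1
Op 6 cut(0, 0): punch at orig (6,6); cuts so far [(6, 6)]; region rows[6,8) x cols[6,7) = 2x1
Op 7 cut(1, 0): punch at orig (7,6); cuts so far [(6, 6), (7, 6)]; region rows[6,8) x cols[6,7) = 2x1
Unfold 1 (reflect across h@6): 4 holes -> [(4, 6), (5, 6), (6, 6), (7, 6)]
Unfold 2 (reflect across v@7): 8 holes -> [(4, 6), (4, 7), (5, 6), (5, 7), (6, 6), (6, 7), (7, 6), (7, 7)]
Unfold 3 (reflect across v@6): 16 holes -> [(4, 4), (4, 5), (4, 6), (4, 7), (5, 4), (5, 5), (5, 6), (5, 7), (6, 4), (6, 5), (6, 6), (6, 7), (7, 4), (7, 5), (7, 6), (7, 7)]
Unfold 4 (reflect across v@4): 32 holes -> [(4, 0), (4, 1), (4, 2), (4, 3), (4, 4), (4, 5), (4, 6), (4, 7), (5, 0), (5, 1), (5, 2), (5, 3), (5, 4), (5, 5), (5, 6), (5, 7), (6, 0), (6, 1), (6, 2), (6, 3), (6, 4), (6, 5), (6, 6), (6, 7), (7, 0), (7, 1), (7, 2), (7, 3), (7, 4), (7, 5), (7, 6), (7, 7)]
Unfold 5 (reflect across h@4): 64 holes -> [(0, 0), (0, 1), (0, 2), (0, 3), (0, 4), (0, 5), (0, 6), (0, 7), (1, 0), (1, 1), (1, 2), (1, 3), (1, 4), (1, 5), (1, 6), (1, 7), (2, 0), (2, 1), (2, 2), (2, 3), (2, 4), (2, 5), (2, 6), (2, 7), (3, 0), (3, 1), (3, 2), (3, 3), (3, 4), (3, 5), (3, 6), (3, 7), (4, 0), (4, 1), (4, 2), (4, 3), (4, 4), (4, 5), (4, 6), (4, 7), (5, 0), (5, 1), (5, 2), (5, 3), (5, 4), (5, 5), (5, 6), (5, 7), (6, 0), (6, 1), (6, 2), (6, 3), (6, 4), (6, 5), (6, 6), (6, 7), (7, 0), (7, 1), (7, 2), (7, 3), (7, 4), (7, 5), (7, 6), (7, 7)]
Holes: [(0, 0), (0, 1), (0, 2), (0, 3), (0, 4), (0, 5), (0, 6), (0, 7), (1, 0), (1, 1), (1, 2), (1, 3), (1, 4), (1, 5), (1, 6), (1, 7), (2, 0), (2, 1), (2, 2), (2, 3), (2, 4), (2, 5), (2, 6), (2, 7), (3, 0), (3, 1), (3, 2), (3, 3), (3, 4), (3, 5), (3, 6), (3, 7), (4, 0), (4, 1), (4, 2), (4, 3), (4, 4), (4, 5), (4, 6), (4, 7), (5, 0), (5, 1), (5, 2), (5, 3), (5, 4), (5, 5), (5, 6), (5, 7), (6, 0), (6, 1), (6, 2), (6, 3), (6, 4), (6, 5), (6, 6), (6, 7), (7, 0), (7, 1), (7, 2), (7, 3), (7, 4), (7, 5), (7, 6), (7, 7)]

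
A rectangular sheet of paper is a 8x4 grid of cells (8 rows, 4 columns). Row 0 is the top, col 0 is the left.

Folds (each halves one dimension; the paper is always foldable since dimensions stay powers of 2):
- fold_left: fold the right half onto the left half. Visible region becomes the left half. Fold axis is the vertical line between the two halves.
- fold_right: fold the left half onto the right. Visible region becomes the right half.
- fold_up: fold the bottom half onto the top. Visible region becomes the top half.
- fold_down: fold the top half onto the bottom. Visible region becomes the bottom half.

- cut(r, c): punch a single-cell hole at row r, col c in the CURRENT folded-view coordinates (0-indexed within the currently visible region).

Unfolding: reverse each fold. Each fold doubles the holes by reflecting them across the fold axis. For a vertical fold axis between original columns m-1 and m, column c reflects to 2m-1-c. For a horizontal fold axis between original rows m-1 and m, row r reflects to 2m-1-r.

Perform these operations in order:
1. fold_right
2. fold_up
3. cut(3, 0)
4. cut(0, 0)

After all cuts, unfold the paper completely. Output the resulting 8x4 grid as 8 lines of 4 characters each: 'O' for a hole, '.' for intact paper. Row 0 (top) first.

Answer: .OO.
....
....
.OO.
.OO.
....
....
.OO.

Derivation:
Op 1 fold_right: fold axis v@2; visible region now rows[0,8) x cols[2,4) = 8x2
Op 2 fold_up: fold axis h@4; visible region now rows[0,4) x cols[2,4) = 4x2
Op 3 cut(3, 0): punch at orig (3,2); cuts so far [(3, 2)]; region rows[0,4) x cols[2,4) = 4x2
Op 4 cut(0, 0): punch at orig (0,2); cuts so far [(0, 2), (3, 2)]; region rows[0,4) x cols[2,4) = 4x2
Unfold 1 (reflect across h@4): 4 holes -> [(0, 2), (3, 2), (4, 2), (7, 2)]
Unfold 2 (reflect across v@2): 8 holes -> [(0, 1), (0, 2), (3, 1), (3, 2), (4, 1), (4, 2), (7, 1), (7, 2)]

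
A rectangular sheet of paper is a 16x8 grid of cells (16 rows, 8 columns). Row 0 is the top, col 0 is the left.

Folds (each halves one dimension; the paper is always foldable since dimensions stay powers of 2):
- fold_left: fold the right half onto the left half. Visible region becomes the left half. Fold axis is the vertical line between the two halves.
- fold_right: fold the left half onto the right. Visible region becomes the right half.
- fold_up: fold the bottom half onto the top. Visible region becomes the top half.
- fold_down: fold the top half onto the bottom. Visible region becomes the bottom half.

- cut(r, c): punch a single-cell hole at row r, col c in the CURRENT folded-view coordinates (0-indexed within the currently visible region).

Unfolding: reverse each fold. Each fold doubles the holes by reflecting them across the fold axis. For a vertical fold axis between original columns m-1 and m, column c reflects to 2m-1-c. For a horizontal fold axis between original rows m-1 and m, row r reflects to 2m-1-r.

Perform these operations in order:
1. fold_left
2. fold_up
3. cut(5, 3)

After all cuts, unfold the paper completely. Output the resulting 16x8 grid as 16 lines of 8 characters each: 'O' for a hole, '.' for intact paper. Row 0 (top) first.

Op 1 fold_left: fold axis v@4; visible region now rows[0,16) x cols[0,4) = 16x4
Op 2 fold_up: fold axis h@8; visible region now rows[0,8) x cols[0,4) = 8x4
Op 3 cut(5, 3): punch at orig (5,3); cuts so far [(5, 3)]; region rows[0,8) x cols[0,4) = 8x4
Unfold 1 (reflect across h@8): 2 holes -> [(5, 3), (10, 3)]
Unfold 2 (reflect across v@4): 4 holes -> [(5, 3), (5, 4), (10, 3), (10, 4)]

Answer: ........
........
........
........
........
...OO...
........
........
........
........
...OO...
........
........
........
........
........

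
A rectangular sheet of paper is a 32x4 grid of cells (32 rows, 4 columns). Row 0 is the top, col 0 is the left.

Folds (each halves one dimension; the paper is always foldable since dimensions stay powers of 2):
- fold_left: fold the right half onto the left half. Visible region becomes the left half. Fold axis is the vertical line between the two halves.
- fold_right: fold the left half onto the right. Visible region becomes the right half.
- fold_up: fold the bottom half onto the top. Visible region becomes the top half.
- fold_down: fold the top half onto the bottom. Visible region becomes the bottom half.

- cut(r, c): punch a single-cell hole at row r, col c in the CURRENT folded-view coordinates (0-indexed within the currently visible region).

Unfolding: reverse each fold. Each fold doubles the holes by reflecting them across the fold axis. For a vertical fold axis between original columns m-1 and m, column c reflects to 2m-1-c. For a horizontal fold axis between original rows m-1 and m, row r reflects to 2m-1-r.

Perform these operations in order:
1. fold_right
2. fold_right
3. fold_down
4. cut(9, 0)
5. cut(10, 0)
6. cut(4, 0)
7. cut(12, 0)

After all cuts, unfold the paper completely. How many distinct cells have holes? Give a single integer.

Answer: 32

Derivation:
Op 1 fold_right: fold axis v@2; visible region now rows[0,32) x cols[2,4) = 32x2
Op 2 fold_right: fold axis v@3; visible region now rows[0,32) x cols[3,4) = 32x1
Op 3 fold_down: fold axis h@16; visible region now rows[16,32) x cols[3,4) = 16x1
Op 4 cut(9, 0): punch at orig (25,3); cuts so far [(25, 3)]; region rows[16,32) x cols[3,4) = 16x1
Op 5 cut(10, 0): punch at orig (26,3); cuts so far [(25, 3), (26, 3)]; region rows[16,32) x cols[3,4) = 16x1
Op 6 cut(4, 0): punch at orig (20,3); cuts so far [(20, 3), (25, 3), (26, 3)]; region rows[16,32) x cols[3,4) = 16x1
Op 7 cut(12, 0): punch at orig (28,3); cuts so far [(20, 3), (25, 3), (26, 3), (28, 3)]; region rows[16,32) x cols[3,4) = 16x1
Unfold 1 (reflect across h@16): 8 holes -> [(3, 3), (5, 3), (6, 3), (11, 3), (20, 3), (25, 3), (26, 3), (28, 3)]
Unfold 2 (reflect across v@3): 16 holes -> [(3, 2), (3, 3), (5, 2), (5, 3), (6, 2), (6, 3), (11, 2), (11, 3), (20, 2), (20, 3), (25, 2), (25, 3), (26, 2), (26, 3), (28, 2), (28, 3)]
Unfold 3 (reflect across v@2): 32 holes -> [(3, 0), (3, 1), (3, 2), (3, 3), (5, 0), (5, 1), (5, 2), (5, 3), (6, 0), (6, 1), (6, 2), (6, 3), (11, 0), (11, 1), (11, 2), (11, 3), (20, 0), (20, 1), (20, 2), (20, 3), (25, 0), (25, 1), (25, 2), (25, 3), (26, 0), (26, 1), (26, 2), (26, 3), (28, 0), (28, 1), (28, 2), (28, 3)]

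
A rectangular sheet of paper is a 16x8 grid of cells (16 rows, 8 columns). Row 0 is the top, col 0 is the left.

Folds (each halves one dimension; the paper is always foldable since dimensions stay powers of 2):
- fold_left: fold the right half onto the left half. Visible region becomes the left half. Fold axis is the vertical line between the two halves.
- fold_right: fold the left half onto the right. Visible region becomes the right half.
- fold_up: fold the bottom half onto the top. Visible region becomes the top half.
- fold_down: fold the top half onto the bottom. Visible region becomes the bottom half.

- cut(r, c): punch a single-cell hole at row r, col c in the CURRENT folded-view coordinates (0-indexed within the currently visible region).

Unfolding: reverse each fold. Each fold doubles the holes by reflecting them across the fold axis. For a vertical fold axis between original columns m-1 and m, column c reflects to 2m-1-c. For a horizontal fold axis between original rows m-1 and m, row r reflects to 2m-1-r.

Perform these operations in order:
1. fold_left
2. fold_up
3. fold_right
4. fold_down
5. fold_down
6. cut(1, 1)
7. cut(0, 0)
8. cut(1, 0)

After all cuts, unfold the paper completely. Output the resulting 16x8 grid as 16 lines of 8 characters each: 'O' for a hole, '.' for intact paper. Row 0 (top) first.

Op 1 fold_left: fold axis v@4; visible region now rows[0,16) x cols[0,4) = 16x4
Op 2 fold_up: fold axis h@8; visible region now rows[0,8) x cols[0,4) = 8x4
Op 3 fold_right: fold axis v@2; visible region now rows[0,8) x cols[2,4) = 8x2
Op 4 fold_down: fold axis h@4; visible region now rows[4,8) x cols[2,4) = 4x2
Op 5 fold_down: fold axis h@6; visible region now rows[6,8) x cols[2,4) = 2x2
Op 6 cut(1, 1): punch at orig (7,3); cuts so far [(7, 3)]; region rows[6,8) x cols[2,4) = 2x2
Op 7 cut(0, 0): punch at orig (6,2); cuts so far [(6, 2), (7, 3)]; region rows[6,8) x cols[2,4) = 2x2
Op 8 cut(1, 0): punch at orig (7,2); cuts so far [(6, 2), (7, 2), (7, 3)]; region rows[6,8) x cols[2,4) = 2x2
Unfold 1 (reflect across h@6): 6 holes -> [(4, 2), (4, 3), (5, 2), (6, 2), (7, 2), (7, 3)]
Unfold 2 (reflect across h@4): 12 holes -> [(0, 2), (0, 3), (1, 2), (2, 2), (3, 2), (3, 3), (4, 2), (4, 3), (5, 2), (6, 2), (7, 2), (7, 3)]
Unfold 3 (reflect across v@2): 24 holes -> [(0, 0), (0, 1), (0, 2), (0, 3), (1, 1), (1, 2), (2, 1), (2, 2), (3, 0), (3, 1), (3, 2), (3, 3), (4, 0), (4, 1), (4, 2), (4, 3), (5, 1), (5, 2), (6, 1), (6, 2), (7, 0), (7, 1), (7, 2), (7, 3)]
Unfold 4 (reflect across h@8): 48 holes -> [(0, 0), (0, 1), (0, 2), (0, 3), (1, 1), (1, 2), (2, 1), (2, 2), (3, 0), (3, 1), (3, 2), (3, 3), (4, 0), (4, 1), (4, 2), (4, 3), (5, 1), (5, 2), (6, 1), (6, 2), (7, 0), (7, 1), (7, 2), (7, 3), (8, 0), (8, 1), (8, 2), (8, 3), (9, 1), (9, 2), (10, 1), (10, 2), (11, 0), (11, 1), (11, 2), (11, 3), (12, 0), (12, 1), (12, 2), (12, 3), (13, 1), (13, 2), (14, 1), (14, 2), (15, 0), (15, 1), (15, 2), (15, 3)]
Unfold 5 (reflect across v@4): 96 holes -> [(0, 0), (0, 1), (0, 2), (0, 3), (0, 4), (0, 5), (0, 6), (0, 7), (1, 1), (1, 2), (1, 5), (1, 6), (2, 1), (2, 2), (2, 5), (2, 6), (3, 0), (3, 1), (3, 2), (3, 3), (3, 4), (3, 5), (3, 6), (3, 7), (4, 0), (4, 1), (4, 2), (4, 3), (4, 4), (4, 5), (4, 6), (4, 7), (5, 1), (5, 2), (5, 5), (5, 6), (6, 1), (6, 2), (6, 5), (6, 6), (7, 0), (7, 1), (7, 2), (7, 3), (7, 4), (7, 5), (7, 6), (7, 7), (8, 0), (8, 1), (8, 2), (8, 3), (8, 4), (8, 5), (8, 6), (8, 7), (9, 1), (9, 2), (9, 5), (9, 6), (10, 1), (10, 2), (10, 5), (10, 6), (11, 0), (11, 1), (11, 2), (11, 3), (11, 4), (11, 5), (11, 6), (11, 7), (12, 0), (12, 1), (12, 2), (12, 3), (12, 4), (12, 5), (12, 6), (12, 7), (13, 1), (13, 2), (13, 5), (13, 6), (14, 1), (14, 2), (14, 5), (14, 6), (15, 0), (15, 1), (15, 2), (15, 3), (15, 4), (15, 5), (15, 6), (15, 7)]

Answer: OOOOOOOO
.OO..OO.
.OO..OO.
OOOOOOOO
OOOOOOOO
.OO..OO.
.OO..OO.
OOOOOOOO
OOOOOOOO
.OO..OO.
.OO..OO.
OOOOOOOO
OOOOOOOO
.OO..OO.
.OO..OO.
OOOOOOOO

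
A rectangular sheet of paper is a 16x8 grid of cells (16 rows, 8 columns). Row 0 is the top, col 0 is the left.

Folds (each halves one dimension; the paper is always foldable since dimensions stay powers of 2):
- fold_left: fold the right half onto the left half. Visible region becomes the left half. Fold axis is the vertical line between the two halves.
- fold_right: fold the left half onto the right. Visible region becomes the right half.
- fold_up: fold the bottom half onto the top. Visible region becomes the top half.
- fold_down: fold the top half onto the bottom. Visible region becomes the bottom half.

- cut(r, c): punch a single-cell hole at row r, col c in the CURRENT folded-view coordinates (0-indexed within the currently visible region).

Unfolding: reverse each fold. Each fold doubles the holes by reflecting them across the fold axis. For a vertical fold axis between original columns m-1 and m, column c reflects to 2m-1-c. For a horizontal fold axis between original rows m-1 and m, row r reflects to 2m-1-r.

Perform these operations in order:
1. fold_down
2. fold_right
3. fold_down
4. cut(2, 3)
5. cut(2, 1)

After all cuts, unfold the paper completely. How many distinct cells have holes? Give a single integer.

Op 1 fold_down: fold axis h@8; visible region now rows[8,16) x cols[0,8) = 8x8
Op 2 fold_right: fold axis v@4; visible region now rows[8,16) x cols[4,8) = 8x4
Op 3 fold_down: fold axis h@12; visible region now rows[12,16) x cols[4,8) = 4x4
Op 4 cut(2, 3): punch at orig (14,7); cuts so far [(14, 7)]; region rows[12,16) x cols[4,8) = 4x4
Op 5 cut(2, 1): punch at orig (14,5); cuts so far [(14, 5), (14, 7)]; region rows[12,16) x cols[4,8) = 4x4
Unfold 1 (reflect across h@12): 4 holes -> [(9, 5), (9, 7), (14, 5), (14, 7)]
Unfold 2 (reflect across v@4): 8 holes -> [(9, 0), (9, 2), (9, 5), (9, 7), (14, 0), (14, 2), (14, 5), (14, 7)]
Unfold 3 (reflect across h@8): 16 holes -> [(1, 0), (1, 2), (1, 5), (1, 7), (6, 0), (6, 2), (6, 5), (6, 7), (9, 0), (9, 2), (9, 5), (9, 7), (14, 0), (14, 2), (14, 5), (14, 7)]

Answer: 16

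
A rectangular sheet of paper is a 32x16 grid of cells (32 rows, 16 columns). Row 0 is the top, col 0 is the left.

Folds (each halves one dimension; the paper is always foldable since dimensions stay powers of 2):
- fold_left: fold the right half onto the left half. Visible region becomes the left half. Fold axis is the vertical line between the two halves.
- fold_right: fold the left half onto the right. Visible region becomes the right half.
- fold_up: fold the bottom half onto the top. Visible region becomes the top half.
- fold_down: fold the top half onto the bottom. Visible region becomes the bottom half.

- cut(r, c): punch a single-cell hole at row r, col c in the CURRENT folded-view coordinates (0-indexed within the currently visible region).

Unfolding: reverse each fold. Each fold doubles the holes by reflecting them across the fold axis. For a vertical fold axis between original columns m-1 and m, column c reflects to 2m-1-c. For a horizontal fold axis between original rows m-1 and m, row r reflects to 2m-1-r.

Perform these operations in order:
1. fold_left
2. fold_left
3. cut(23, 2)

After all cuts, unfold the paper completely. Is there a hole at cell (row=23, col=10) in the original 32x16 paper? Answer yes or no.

Op 1 fold_left: fold axis v@8; visible region now rows[0,32) x cols[0,8) = 32x8
Op 2 fold_left: fold axis v@4; visible region now rows[0,32) x cols[0,4) = 32x4
Op 3 cut(23, 2): punch at orig (23,2); cuts so far [(23, 2)]; region rows[0,32) x cols[0,4) = 32x4
Unfold 1 (reflect across v@4): 2 holes -> [(23, 2), (23, 5)]
Unfold 2 (reflect across v@8): 4 holes -> [(23, 2), (23, 5), (23, 10), (23, 13)]
Holes: [(23, 2), (23, 5), (23, 10), (23, 13)]

Answer: yes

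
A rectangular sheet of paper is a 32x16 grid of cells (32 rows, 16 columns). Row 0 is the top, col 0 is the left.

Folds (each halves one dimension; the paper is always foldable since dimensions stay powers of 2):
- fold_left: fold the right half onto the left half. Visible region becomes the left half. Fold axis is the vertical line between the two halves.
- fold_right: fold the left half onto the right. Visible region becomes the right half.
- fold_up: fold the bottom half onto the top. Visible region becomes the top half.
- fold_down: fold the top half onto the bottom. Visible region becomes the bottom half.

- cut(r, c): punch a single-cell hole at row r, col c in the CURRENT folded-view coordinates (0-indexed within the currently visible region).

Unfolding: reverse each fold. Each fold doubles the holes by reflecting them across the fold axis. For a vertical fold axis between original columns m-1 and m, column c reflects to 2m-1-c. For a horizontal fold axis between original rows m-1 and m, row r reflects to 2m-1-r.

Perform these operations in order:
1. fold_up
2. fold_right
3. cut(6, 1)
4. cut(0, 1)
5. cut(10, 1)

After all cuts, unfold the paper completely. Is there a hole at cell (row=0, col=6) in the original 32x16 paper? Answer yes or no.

Answer: yes

Derivation:
Op 1 fold_up: fold axis h@16; visible region now rows[0,16) x cols[0,16) = 16x16
Op 2 fold_right: fold axis v@8; visible region now rows[0,16) x cols[8,16) = 16x8
Op 3 cut(6, 1): punch at orig (6,9); cuts so far [(6, 9)]; region rows[0,16) x cols[8,16) = 16x8
Op 4 cut(0, 1): punch at orig (0,9); cuts so far [(0, 9), (6, 9)]; region rows[0,16) x cols[8,16) = 16x8
Op 5 cut(10, 1): punch at orig (10,9); cuts so far [(0, 9), (6, 9), (10, 9)]; region rows[0,16) x cols[8,16) = 16x8
Unfold 1 (reflect across v@8): 6 holes -> [(0, 6), (0, 9), (6, 6), (6, 9), (10, 6), (10, 9)]
Unfold 2 (reflect across h@16): 12 holes -> [(0, 6), (0, 9), (6, 6), (6, 9), (10, 6), (10, 9), (21, 6), (21, 9), (25, 6), (25, 9), (31, 6), (31, 9)]
Holes: [(0, 6), (0, 9), (6, 6), (6, 9), (10, 6), (10, 9), (21, 6), (21, 9), (25, 6), (25, 9), (31, 6), (31, 9)]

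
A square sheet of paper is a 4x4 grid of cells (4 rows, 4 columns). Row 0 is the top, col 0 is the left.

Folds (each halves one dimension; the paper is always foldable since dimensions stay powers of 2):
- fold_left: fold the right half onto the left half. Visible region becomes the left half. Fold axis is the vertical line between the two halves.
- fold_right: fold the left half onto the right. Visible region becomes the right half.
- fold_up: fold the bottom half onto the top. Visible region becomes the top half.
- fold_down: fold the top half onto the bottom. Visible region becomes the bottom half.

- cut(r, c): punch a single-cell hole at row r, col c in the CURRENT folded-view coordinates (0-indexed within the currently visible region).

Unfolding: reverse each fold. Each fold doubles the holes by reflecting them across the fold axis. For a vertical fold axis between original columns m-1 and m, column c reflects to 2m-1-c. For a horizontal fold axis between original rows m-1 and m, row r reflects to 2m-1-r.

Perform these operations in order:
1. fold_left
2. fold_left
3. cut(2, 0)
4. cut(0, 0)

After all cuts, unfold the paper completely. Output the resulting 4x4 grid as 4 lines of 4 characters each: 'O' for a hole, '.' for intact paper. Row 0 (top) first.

Answer: OOOO
....
OOOO
....

Derivation:
Op 1 fold_left: fold axis v@2; visible region now rows[0,4) x cols[0,2) = 4x2
Op 2 fold_left: fold axis v@1; visible region now rows[0,4) x cols[0,1) = 4x1
Op 3 cut(2, 0): punch at orig (2,0); cuts so far [(2, 0)]; region rows[0,4) x cols[0,1) = 4x1
Op 4 cut(0, 0): punch at orig (0,0); cuts so far [(0, 0), (2, 0)]; region rows[0,4) x cols[0,1) = 4x1
Unfold 1 (reflect across v@1): 4 holes -> [(0, 0), (0, 1), (2, 0), (2, 1)]
Unfold 2 (reflect across v@2): 8 holes -> [(0, 0), (0, 1), (0, 2), (0, 3), (2, 0), (2, 1), (2, 2), (2, 3)]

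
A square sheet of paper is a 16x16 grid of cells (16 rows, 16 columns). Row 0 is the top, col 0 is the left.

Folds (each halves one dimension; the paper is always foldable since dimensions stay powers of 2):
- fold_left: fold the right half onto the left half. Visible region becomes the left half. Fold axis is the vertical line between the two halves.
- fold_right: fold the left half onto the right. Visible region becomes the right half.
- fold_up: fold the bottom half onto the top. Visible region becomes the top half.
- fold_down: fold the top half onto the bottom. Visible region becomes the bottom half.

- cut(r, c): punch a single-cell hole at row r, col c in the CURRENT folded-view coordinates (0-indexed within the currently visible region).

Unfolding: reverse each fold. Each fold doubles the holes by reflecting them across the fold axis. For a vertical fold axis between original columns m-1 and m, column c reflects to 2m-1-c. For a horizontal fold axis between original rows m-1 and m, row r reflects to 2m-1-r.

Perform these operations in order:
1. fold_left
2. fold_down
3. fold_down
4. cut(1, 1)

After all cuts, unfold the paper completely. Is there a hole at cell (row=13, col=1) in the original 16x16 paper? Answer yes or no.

Op 1 fold_left: fold axis v@8; visible region now rows[0,16) x cols[0,8) = 16x8
Op 2 fold_down: fold axis h@8; visible region now rows[8,16) x cols[0,8) = 8x8
Op 3 fold_down: fold axis h@12; visible region now rows[12,16) x cols[0,8) = 4x8
Op 4 cut(1, 1): punch at orig (13,1); cuts so far [(13, 1)]; region rows[12,16) x cols[0,8) = 4x8
Unfold 1 (reflect across h@12): 2 holes -> [(10, 1), (13, 1)]
Unfold 2 (reflect across h@8): 4 holes -> [(2, 1), (5, 1), (10, 1), (13, 1)]
Unfold 3 (reflect across v@8): 8 holes -> [(2, 1), (2, 14), (5, 1), (5, 14), (10, 1), (10, 14), (13, 1), (13, 14)]
Holes: [(2, 1), (2, 14), (5, 1), (5, 14), (10, 1), (10, 14), (13, 1), (13, 14)]

Answer: yes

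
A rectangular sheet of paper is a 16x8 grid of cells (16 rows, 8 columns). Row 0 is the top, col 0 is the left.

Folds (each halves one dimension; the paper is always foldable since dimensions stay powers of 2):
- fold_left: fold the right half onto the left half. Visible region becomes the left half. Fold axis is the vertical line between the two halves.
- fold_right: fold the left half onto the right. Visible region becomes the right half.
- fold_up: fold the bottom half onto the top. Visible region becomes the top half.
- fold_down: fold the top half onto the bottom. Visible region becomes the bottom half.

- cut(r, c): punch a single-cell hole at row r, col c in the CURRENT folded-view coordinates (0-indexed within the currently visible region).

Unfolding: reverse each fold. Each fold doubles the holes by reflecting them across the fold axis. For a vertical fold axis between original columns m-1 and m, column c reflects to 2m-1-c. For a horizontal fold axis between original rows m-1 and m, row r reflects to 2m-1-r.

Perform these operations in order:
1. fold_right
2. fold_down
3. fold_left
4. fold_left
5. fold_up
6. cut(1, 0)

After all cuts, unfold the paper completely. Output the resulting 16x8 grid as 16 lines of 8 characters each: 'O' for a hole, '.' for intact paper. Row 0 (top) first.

Op 1 fold_right: fold axis v@4; visible region now rows[0,16) x cols[4,8) = 16x4
Op 2 fold_down: fold axis h@8; visible region now rows[8,16) x cols[4,8) = 8x4
Op 3 fold_left: fold axis v@6; visible region now rows[8,16) x cols[4,6) = 8x2
Op 4 fold_left: fold axis v@5; visible region now rows[8,16) x cols[4,5) = 8x1
Op 5 fold_up: fold axis h@12; visible region now rows[8,12) x cols[4,5) = 4x1
Op 6 cut(1, 0): punch at orig (9,4); cuts so far [(9, 4)]; region rows[8,12) x cols[4,5) = 4x1
Unfold 1 (reflect across h@12): 2 holes -> [(9, 4), (14, 4)]
Unfold 2 (reflect across v@5): 4 holes -> [(9, 4), (9, 5), (14, 4), (14, 5)]
Unfold 3 (reflect across v@6): 8 holes -> [(9, 4), (9, 5), (9, 6), (9, 7), (14, 4), (14, 5), (14, 6), (14, 7)]
Unfold 4 (reflect across h@8): 16 holes -> [(1, 4), (1, 5), (1, 6), (1, 7), (6, 4), (6, 5), (6, 6), (6, 7), (9, 4), (9, 5), (9, 6), (9, 7), (14, 4), (14, 5), (14, 6), (14, 7)]
Unfold 5 (reflect across v@4): 32 holes -> [(1, 0), (1, 1), (1, 2), (1, 3), (1, 4), (1, 5), (1, 6), (1, 7), (6, 0), (6, 1), (6, 2), (6, 3), (6, 4), (6, 5), (6, 6), (6, 7), (9, 0), (9, 1), (9, 2), (9, 3), (9, 4), (9, 5), (9, 6), (9, 7), (14, 0), (14, 1), (14, 2), (14, 3), (14, 4), (14, 5), (14, 6), (14, 7)]

Answer: ........
OOOOOOOO
........
........
........
........
OOOOOOOO
........
........
OOOOOOOO
........
........
........
........
OOOOOOOO
........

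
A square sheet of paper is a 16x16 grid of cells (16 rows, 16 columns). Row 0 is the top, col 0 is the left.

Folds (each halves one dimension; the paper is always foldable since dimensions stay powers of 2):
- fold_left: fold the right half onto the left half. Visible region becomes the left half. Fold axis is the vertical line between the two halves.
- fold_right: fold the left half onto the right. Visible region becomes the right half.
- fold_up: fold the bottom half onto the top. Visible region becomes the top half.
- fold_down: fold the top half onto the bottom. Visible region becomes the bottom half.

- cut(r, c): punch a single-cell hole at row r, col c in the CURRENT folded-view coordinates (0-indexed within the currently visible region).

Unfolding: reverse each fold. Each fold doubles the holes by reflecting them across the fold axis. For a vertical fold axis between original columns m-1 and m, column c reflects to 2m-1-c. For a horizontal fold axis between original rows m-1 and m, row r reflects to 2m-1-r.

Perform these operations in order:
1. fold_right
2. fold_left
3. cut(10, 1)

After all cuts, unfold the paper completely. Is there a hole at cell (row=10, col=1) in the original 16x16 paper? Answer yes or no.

Answer: yes

Derivation:
Op 1 fold_right: fold axis v@8; visible region now rows[0,16) x cols[8,16) = 16x8
Op 2 fold_left: fold axis v@12; visible region now rows[0,16) x cols[8,12) = 16x4
Op 3 cut(10, 1): punch at orig (10,9); cuts so far [(10, 9)]; region rows[0,16) x cols[8,12) = 16x4
Unfold 1 (reflect across v@12): 2 holes -> [(10, 9), (10, 14)]
Unfold 2 (reflect across v@8): 4 holes -> [(10, 1), (10, 6), (10, 9), (10, 14)]
Holes: [(10, 1), (10, 6), (10, 9), (10, 14)]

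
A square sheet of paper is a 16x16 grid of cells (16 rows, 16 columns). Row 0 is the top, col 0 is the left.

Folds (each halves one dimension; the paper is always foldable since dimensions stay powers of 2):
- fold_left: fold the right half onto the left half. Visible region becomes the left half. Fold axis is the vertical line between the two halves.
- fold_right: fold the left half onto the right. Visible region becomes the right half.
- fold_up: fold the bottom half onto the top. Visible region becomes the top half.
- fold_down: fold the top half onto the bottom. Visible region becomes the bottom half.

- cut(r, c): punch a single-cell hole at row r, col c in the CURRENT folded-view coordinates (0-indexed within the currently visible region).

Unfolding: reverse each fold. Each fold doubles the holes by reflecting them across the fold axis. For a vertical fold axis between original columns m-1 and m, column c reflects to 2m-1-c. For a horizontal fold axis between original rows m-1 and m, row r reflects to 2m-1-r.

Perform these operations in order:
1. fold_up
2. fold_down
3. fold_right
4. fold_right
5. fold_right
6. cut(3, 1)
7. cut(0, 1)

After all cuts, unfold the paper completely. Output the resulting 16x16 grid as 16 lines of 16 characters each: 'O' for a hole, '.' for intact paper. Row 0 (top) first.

Answer: O..OO..OO..OO..O
................
................
O..OO..OO..OO..O
O..OO..OO..OO..O
................
................
O..OO..OO..OO..O
O..OO..OO..OO..O
................
................
O..OO..OO..OO..O
O..OO..OO..OO..O
................
................
O..OO..OO..OO..O

Derivation:
Op 1 fold_up: fold axis h@8; visible region now rows[0,8) x cols[0,16) = 8x16
Op 2 fold_down: fold axis h@4; visible region now rows[4,8) x cols[0,16) = 4x16
Op 3 fold_right: fold axis v@8; visible region now rows[4,8) x cols[8,16) = 4x8
Op 4 fold_right: fold axis v@12; visible region now rows[4,8) x cols[12,16) = 4x4
Op 5 fold_right: fold axis v@14; visible region now rows[4,8) x cols[14,16) = 4x2
Op 6 cut(3, 1): punch at orig (7,15); cuts so far [(7, 15)]; region rows[4,8) x cols[14,16) = 4x2
Op 7 cut(0, 1): punch at orig (4,15); cuts so far [(4, 15), (7, 15)]; region rows[4,8) x cols[14,16) = 4x2
Unfold 1 (reflect across v@14): 4 holes -> [(4, 12), (4, 15), (7, 12), (7, 15)]
Unfold 2 (reflect across v@12): 8 holes -> [(4, 8), (4, 11), (4, 12), (4, 15), (7, 8), (7, 11), (7, 12), (7, 15)]
Unfold 3 (reflect across v@8): 16 holes -> [(4, 0), (4, 3), (4, 4), (4, 7), (4, 8), (4, 11), (4, 12), (4, 15), (7, 0), (7, 3), (7, 4), (7, 7), (7, 8), (7, 11), (7, 12), (7, 15)]
Unfold 4 (reflect across h@4): 32 holes -> [(0, 0), (0, 3), (0, 4), (0, 7), (0, 8), (0, 11), (0, 12), (0, 15), (3, 0), (3, 3), (3, 4), (3, 7), (3, 8), (3, 11), (3, 12), (3, 15), (4, 0), (4, 3), (4, 4), (4, 7), (4, 8), (4, 11), (4, 12), (4, 15), (7, 0), (7, 3), (7, 4), (7, 7), (7, 8), (7, 11), (7, 12), (7, 15)]
Unfold 5 (reflect across h@8): 64 holes -> [(0, 0), (0, 3), (0, 4), (0, 7), (0, 8), (0, 11), (0, 12), (0, 15), (3, 0), (3, 3), (3, 4), (3, 7), (3, 8), (3, 11), (3, 12), (3, 15), (4, 0), (4, 3), (4, 4), (4, 7), (4, 8), (4, 11), (4, 12), (4, 15), (7, 0), (7, 3), (7, 4), (7, 7), (7, 8), (7, 11), (7, 12), (7, 15), (8, 0), (8, 3), (8, 4), (8, 7), (8, 8), (8, 11), (8, 12), (8, 15), (11, 0), (11, 3), (11, 4), (11, 7), (11, 8), (11, 11), (11, 12), (11, 15), (12, 0), (12, 3), (12, 4), (12, 7), (12, 8), (12, 11), (12, 12), (12, 15), (15, 0), (15, 3), (15, 4), (15, 7), (15, 8), (15, 11), (15, 12), (15, 15)]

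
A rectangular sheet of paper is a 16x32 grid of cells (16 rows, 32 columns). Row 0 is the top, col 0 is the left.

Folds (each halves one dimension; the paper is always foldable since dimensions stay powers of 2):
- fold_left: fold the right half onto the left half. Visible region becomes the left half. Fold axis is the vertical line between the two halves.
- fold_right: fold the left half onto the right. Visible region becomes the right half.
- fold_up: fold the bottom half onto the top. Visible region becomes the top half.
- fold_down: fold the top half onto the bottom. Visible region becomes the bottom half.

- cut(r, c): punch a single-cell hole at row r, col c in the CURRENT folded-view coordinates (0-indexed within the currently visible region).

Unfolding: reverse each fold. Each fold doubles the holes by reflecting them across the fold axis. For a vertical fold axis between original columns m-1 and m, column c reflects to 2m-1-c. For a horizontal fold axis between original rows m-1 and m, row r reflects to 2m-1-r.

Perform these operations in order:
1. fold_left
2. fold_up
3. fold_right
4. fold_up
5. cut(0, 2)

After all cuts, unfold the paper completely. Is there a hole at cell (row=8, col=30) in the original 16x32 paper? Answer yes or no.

Op 1 fold_left: fold axis v@16; visible region now rows[0,16) x cols[0,16) = 16x16
Op 2 fold_up: fold axis h@8; visible region now rows[0,8) x cols[0,16) = 8x16
Op 3 fold_right: fold axis v@8; visible region now rows[0,8) x cols[8,16) = 8x8
Op 4 fold_up: fold axis h@4; visible region now rows[0,4) x cols[8,16) = 4x8
Op 5 cut(0, 2): punch at orig (0,10); cuts so far [(0, 10)]; region rows[0,4) x cols[8,16) = 4x8
Unfold 1 (reflect across h@4): 2 holes -> [(0, 10), (7, 10)]
Unfold 2 (reflect across v@8): 4 holes -> [(0, 5), (0, 10), (7, 5), (7, 10)]
Unfold 3 (reflect across h@8): 8 holes -> [(0, 5), (0, 10), (7, 5), (7, 10), (8, 5), (8, 10), (15, 5), (15, 10)]
Unfold 4 (reflect across v@16): 16 holes -> [(0, 5), (0, 10), (0, 21), (0, 26), (7, 5), (7, 10), (7, 21), (7, 26), (8, 5), (8, 10), (8, 21), (8, 26), (15, 5), (15, 10), (15, 21), (15, 26)]
Holes: [(0, 5), (0, 10), (0, 21), (0, 26), (7, 5), (7, 10), (7, 21), (7, 26), (8, 5), (8, 10), (8, 21), (8, 26), (15, 5), (15, 10), (15, 21), (15, 26)]

Answer: no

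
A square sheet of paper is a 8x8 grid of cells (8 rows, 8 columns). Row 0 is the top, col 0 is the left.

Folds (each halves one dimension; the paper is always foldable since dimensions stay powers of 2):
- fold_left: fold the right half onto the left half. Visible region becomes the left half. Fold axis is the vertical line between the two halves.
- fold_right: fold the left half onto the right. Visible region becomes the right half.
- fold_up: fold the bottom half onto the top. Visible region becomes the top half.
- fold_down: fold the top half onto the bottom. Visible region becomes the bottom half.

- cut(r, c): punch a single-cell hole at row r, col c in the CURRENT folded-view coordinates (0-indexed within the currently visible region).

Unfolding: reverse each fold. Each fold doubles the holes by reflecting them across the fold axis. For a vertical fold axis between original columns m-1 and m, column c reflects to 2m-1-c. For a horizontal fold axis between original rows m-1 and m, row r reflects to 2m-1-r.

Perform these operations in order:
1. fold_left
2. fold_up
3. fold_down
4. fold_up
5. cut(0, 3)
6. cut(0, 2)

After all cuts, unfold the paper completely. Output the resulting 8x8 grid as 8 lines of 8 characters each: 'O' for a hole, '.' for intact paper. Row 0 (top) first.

Answer: ..OOOO..
..OOOO..
..OOOO..
..OOOO..
..OOOO..
..OOOO..
..OOOO..
..OOOO..

Derivation:
Op 1 fold_left: fold axis v@4; visible region now rows[0,8) x cols[0,4) = 8x4
Op 2 fold_up: fold axis h@4; visible region now rows[0,4) x cols[0,4) = 4x4
Op 3 fold_down: fold axis h@2; visible region now rows[2,4) x cols[0,4) = 2x4
Op 4 fold_up: fold axis h@3; visible region now rows[2,3) x cols[0,4) = 1x4
Op 5 cut(0, 3): punch at orig (2,3); cuts so far [(2, 3)]; region rows[2,3) x cols[0,4) = 1x4
Op 6 cut(0, 2): punch at orig (2,2); cuts so far [(2, 2), (2, 3)]; region rows[2,3) x cols[0,4) = 1x4
Unfold 1 (reflect across h@3): 4 holes -> [(2, 2), (2, 3), (3, 2), (3, 3)]
Unfold 2 (reflect across h@2): 8 holes -> [(0, 2), (0, 3), (1, 2), (1, 3), (2, 2), (2, 3), (3, 2), (3, 3)]
Unfold 3 (reflect across h@4): 16 holes -> [(0, 2), (0, 3), (1, 2), (1, 3), (2, 2), (2, 3), (3, 2), (3, 3), (4, 2), (4, 3), (5, 2), (5, 3), (6, 2), (6, 3), (7, 2), (7, 3)]
Unfold 4 (reflect across v@4): 32 holes -> [(0, 2), (0, 3), (0, 4), (0, 5), (1, 2), (1, 3), (1, 4), (1, 5), (2, 2), (2, 3), (2, 4), (2, 5), (3, 2), (3, 3), (3, 4), (3, 5), (4, 2), (4, 3), (4, 4), (4, 5), (5, 2), (5, 3), (5, 4), (5, 5), (6, 2), (6, 3), (6, 4), (6, 5), (7, 2), (7, 3), (7, 4), (7, 5)]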